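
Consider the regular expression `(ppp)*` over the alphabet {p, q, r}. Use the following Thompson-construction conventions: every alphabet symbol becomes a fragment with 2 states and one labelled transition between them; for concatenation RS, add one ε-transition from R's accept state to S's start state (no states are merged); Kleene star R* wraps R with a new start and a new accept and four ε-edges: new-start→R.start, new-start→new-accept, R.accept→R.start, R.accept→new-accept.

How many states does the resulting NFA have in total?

8

Per subexpression:
Each of the 3 symbol leaves contributes a 2-state fragment.
  ppp = 6 states
  (ppp)* = 8 states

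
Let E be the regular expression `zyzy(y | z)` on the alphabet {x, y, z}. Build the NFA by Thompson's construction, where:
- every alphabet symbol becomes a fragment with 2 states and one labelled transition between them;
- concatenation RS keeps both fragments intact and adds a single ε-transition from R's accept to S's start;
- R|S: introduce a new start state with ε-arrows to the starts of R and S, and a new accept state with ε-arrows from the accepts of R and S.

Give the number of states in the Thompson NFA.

14

By structural recursion:
Each of the 6 symbol leaves contributes a 2-state fragment.
  y | z — 6 states
  zyzy(y | z) — 14 states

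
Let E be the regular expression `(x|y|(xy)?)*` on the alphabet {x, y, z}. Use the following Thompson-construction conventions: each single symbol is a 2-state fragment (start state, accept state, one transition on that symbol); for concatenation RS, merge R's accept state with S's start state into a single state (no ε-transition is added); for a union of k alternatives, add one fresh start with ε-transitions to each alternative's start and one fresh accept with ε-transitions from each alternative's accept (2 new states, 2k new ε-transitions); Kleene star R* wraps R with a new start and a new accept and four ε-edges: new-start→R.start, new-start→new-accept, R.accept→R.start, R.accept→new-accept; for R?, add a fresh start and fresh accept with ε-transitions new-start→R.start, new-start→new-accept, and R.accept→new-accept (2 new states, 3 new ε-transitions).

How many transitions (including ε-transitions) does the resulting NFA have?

Recursing over subexpressions:
Each of the 4 symbol leaves contributes 1 transition (1 symbol, 0 ε).
  xy : 2 transitions (2 symbol, 0 ε)
  (xy)? : 5 transitions (2 symbol, 3 ε)
  x|y|(xy)? : 13 transitions (4 symbol, 9 ε)
  (x|y|(xy)?)* : 17 transitions (4 symbol, 13 ε)

17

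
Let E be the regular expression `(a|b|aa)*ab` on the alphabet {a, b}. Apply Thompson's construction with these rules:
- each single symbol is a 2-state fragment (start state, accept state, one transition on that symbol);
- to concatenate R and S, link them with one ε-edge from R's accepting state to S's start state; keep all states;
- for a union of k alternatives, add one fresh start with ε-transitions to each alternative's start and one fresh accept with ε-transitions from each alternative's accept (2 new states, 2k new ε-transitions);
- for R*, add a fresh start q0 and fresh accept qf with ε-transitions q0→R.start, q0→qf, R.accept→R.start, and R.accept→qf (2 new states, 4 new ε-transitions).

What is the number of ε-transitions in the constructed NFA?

Bottom-up over the parse tree:
Each of the 6 symbol leaves contributes 0 ε-transitions.
  aa — 1 ε-transition
  a|b|aa — 7 ε-transitions
  (a|b|aa)* — 11 ε-transitions
  (a|b|aa)*ab — 13 ε-transitions

13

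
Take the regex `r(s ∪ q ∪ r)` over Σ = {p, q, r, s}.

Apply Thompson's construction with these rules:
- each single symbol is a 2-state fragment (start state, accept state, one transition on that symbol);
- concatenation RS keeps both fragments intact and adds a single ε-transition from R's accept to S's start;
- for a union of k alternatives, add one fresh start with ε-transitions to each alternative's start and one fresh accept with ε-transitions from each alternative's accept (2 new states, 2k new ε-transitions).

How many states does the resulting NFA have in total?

By structural recursion:
Each of the 4 symbol leaves contributes a 2-state fragment.
  s ∪ q ∪ r : 8 states
  r(s ∪ q ∪ r) : 10 states

10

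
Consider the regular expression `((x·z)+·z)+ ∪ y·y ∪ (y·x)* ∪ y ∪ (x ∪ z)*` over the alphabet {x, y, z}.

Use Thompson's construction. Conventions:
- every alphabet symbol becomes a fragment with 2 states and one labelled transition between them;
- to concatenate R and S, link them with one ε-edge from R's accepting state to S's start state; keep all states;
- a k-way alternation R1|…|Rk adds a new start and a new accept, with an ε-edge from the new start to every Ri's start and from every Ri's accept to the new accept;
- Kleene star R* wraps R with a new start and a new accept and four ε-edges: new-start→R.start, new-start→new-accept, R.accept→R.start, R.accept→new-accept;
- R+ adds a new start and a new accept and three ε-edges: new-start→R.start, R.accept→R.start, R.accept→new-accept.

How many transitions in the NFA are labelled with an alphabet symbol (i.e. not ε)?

10

Per subexpression:
Each of the 10 symbol leaves contributes exactly 1 symbol transition.
  x·z → 2 symbol transitions
  (x·z)+ → 2 symbol transitions
  (x·z)+·z → 3 symbol transitions
  ((x·z)+·z)+ → 3 symbol transitions
  y·y → 2 symbol transitions
  y·x → 2 symbol transitions
  (y·x)* → 2 symbol transitions
  x ∪ z → 2 symbol transitions
  (x ∪ z)* → 2 symbol transitions
  ((x·z)+·z)+ ∪ y·y ∪ (y·x)* ∪ y ∪ (x ∪ z)* → 10 symbol transitions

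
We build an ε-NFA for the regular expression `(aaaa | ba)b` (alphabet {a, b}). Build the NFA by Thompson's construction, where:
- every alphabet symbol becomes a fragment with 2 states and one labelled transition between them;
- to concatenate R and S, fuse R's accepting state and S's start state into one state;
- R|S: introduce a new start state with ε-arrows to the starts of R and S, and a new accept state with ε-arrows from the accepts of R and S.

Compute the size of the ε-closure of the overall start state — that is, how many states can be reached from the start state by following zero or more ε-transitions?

Work bottom-up. For each fragment F, track |ε-closure(F.start)| and whether F's accept lies in that closure (i.e. whether F accepts ε). A single-symbol fragment has closure size 1 and does not accept ε.
  aaaa : |ε-closure| equals the left operand's closure size = 1 (its accept is not ε-reachable, so the closure stops there)
  ba : |ε-closure| equals the left operand's closure size = 1 (its accept is not ε-reachable, so the closure stops there)
  aaaa | ba : |ε-closure| = 1 + 1 + 1 = 3 (the new accept is not ε-reachable since no branch accepts ε)
  (aaaa | ba)b : same as the first factor's closure: |ε-closure| = 3

3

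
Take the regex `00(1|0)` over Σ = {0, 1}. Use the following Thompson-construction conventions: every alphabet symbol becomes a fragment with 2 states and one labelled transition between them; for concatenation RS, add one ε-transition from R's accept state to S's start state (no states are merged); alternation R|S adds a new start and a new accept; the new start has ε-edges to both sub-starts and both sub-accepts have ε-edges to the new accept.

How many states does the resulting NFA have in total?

Bottom-up over the parse tree:
Each of the 4 symbol leaves contributes a 2-state fragment.
  1|0 = 6 states
  00(1|0) = 10 states

10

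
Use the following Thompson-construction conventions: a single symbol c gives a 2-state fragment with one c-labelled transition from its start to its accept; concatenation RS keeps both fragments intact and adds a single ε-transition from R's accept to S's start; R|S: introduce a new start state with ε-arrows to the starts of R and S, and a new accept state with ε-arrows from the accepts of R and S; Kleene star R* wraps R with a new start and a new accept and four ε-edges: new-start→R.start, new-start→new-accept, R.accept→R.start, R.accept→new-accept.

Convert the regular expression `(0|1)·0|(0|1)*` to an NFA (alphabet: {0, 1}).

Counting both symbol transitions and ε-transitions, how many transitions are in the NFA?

Bottom-up over the parse tree:
Each of the 5 symbol leaves contributes 1 transition (1 symbol, 0 ε).
  0|1 — 6 transitions (2 symbol, 4 ε)
  (0|1)·0 — 8 transitions (3 symbol, 5 ε)
  0|1 — 6 transitions (2 symbol, 4 ε)
  (0|1)* — 10 transitions (2 symbol, 8 ε)
  (0|1)·0|(0|1)* — 22 transitions (5 symbol, 17 ε)

22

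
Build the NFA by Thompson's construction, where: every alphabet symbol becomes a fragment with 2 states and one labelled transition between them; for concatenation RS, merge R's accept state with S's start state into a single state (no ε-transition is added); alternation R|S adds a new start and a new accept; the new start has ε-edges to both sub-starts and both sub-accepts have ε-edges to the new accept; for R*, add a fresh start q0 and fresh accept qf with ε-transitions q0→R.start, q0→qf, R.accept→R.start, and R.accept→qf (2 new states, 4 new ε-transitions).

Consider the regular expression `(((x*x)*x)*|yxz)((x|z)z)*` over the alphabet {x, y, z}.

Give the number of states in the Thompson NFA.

24

Bottom-up over the parse tree:
Each of the 9 symbol leaves contributes a 2-state fragment.
  x* = 4 states
  x*x = 5 states
  (x*x)* = 7 states
  (x*x)*x = 8 states
  ((x*x)*x)* = 10 states
  yxz = 4 states
  ((x*x)*x)*|yxz = 16 states
  x|z = 6 states
  (x|z)z = 7 states
  ((x|z)z)* = 9 states
  (((x*x)*x)*|yxz)((x|z)z)* = 24 states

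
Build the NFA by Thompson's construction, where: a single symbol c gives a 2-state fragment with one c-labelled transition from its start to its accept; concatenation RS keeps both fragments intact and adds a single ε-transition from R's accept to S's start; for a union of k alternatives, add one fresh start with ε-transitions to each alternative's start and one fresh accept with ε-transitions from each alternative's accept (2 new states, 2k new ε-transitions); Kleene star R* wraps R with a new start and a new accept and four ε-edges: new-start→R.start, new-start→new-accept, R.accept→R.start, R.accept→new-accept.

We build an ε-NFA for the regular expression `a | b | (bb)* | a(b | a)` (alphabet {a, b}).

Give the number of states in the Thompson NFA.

Recursing over subexpressions:
Each of the 7 symbol leaves contributes a 2-state fragment.
  bb : 4 states
  (bb)* : 6 states
  b | a : 6 states
  a(b | a) : 8 states
  a | b | (bb)* | a(b | a) : 20 states

20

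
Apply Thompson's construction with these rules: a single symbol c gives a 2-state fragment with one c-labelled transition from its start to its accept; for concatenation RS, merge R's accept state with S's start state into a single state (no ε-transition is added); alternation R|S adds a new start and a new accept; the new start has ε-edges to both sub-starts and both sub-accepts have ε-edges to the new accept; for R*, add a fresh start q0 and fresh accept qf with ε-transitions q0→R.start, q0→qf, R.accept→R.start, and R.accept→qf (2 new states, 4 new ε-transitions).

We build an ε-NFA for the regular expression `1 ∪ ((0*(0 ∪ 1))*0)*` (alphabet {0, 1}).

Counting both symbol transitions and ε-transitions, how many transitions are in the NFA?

Per subexpression:
Each of the 5 symbol leaves contributes 1 transition (1 symbol, 0 ε).
  0* → 5 transitions (1 symbol, 4 ε)
  0 ∪ 1 → 6 transitions (2 symbol, 4 ε)
  0*(0 ∪ 1) → 11 transitions (3 symbol, 8 ε)
  (0*(0 ∪ 1))* → 15 transitions (3 symbol, 12 ε)
  (0*(0 ∪ 1))*0 → 16 transitions (4 symbol, 12 ε)
  ((0*(0 ∪ 1))*0)* → 20 transitions (4 symbol, 16 ε)
  1 ∪ ((0*(0 ∪ 1))*0)* → 25 transitions (5 symbol, 20 ε)

25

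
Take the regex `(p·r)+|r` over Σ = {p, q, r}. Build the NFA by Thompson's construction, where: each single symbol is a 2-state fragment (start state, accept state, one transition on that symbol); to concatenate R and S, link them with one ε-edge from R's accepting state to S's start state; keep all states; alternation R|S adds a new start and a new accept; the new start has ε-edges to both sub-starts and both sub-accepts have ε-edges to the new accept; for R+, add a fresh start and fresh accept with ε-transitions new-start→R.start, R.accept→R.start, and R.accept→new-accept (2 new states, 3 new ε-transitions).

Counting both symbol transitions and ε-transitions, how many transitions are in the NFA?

11

Bottom-up over the parse tree:
Each of the 3 symbol leaves contributes 1 transition (1 symbol, 0 ε).
  p·r = 3 transitions (2 symbol, 1 ε)
  (p·r)+ = 6 transitions (2 symbol, 4 ε)
  (p·r)+|r = 11 transitions (3 symbol, 8 ε)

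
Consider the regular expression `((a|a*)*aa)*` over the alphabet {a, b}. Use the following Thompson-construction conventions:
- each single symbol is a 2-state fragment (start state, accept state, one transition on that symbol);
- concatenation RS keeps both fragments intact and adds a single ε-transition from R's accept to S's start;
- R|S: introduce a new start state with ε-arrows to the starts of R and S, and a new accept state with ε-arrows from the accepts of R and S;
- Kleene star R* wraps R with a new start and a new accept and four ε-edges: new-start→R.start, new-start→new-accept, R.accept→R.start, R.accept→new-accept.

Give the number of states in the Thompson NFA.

16

Recursing over subexpressions:
Each of the 4 symbol leaves contributes a 2-state fragment.
  a* : 4 states
  a|a* : 8 states
  (a|a*)* : 10 states
  (a|a*)*aa : 14 states
  ((a|a*)*aa)* : 16 states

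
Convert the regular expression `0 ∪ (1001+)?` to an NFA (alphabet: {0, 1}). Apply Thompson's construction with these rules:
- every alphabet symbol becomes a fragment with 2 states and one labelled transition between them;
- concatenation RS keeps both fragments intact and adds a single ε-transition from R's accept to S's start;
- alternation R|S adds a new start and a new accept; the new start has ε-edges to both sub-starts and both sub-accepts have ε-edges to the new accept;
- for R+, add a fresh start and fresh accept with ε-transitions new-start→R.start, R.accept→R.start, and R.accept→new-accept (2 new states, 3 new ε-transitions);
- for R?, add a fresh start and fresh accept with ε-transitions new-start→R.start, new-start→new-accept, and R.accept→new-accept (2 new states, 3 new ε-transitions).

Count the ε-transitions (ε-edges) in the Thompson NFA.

13

Per subexpression:
Each of the 5 symbol leaves contributes 0 ε-transitions.
  1+ → 3 ε-transitions
  1001+ → 6 ε-transitions
  (1001+)? → 9 ε-transitions
  0 ∪ (1001+)? → 13 ε-transitions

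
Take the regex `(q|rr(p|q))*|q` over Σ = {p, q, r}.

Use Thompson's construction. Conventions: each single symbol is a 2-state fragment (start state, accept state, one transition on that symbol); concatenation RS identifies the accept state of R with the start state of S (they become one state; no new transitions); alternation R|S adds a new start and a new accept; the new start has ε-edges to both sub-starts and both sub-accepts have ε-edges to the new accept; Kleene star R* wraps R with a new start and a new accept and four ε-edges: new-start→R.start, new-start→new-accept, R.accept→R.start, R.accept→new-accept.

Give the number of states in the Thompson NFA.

18

Bottom-up over the parse tree:
Each of the 6 symbol leaves contributes a 2-state fragment.
  p|q → 6 states
  rr(p|q) → 8 states
  q|rr(p|q) → 12 states
  (q|rr(p|q))* → 14 states
  (q|rr(p|q))*|q → 18 states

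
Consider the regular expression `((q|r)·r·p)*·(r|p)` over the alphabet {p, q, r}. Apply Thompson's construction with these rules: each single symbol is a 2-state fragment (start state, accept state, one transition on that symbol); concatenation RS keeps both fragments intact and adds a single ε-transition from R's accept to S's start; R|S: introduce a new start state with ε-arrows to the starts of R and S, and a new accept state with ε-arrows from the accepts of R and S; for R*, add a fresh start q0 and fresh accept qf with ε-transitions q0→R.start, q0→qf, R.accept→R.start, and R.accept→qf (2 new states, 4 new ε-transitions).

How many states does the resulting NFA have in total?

18

By structural recursion:
Each of the 6 symbol leaves contributes a 2-state fragment.
  q|r → 6 states
  (q|r)·r·p → 10 states
  ((q|r)·r·p)* → 12 states
  r|p → 6 states
  ((q|r)·r·p)*·(r|p) → 18 states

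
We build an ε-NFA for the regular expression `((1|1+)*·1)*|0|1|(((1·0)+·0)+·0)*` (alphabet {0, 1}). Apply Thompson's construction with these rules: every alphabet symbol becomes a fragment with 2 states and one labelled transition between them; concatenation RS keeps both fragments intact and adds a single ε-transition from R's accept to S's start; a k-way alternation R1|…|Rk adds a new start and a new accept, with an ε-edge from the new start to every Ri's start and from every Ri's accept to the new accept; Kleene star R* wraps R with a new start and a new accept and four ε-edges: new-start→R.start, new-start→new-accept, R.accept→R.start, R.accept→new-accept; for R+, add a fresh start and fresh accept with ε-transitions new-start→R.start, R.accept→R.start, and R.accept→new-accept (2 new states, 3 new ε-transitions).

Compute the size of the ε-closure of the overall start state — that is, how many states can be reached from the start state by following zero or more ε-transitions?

Let C(F) = |ε-closure(F.start)| within fragment F, and note whether F accepts ε. Symbol fragments have C = 1 and do not accept ε. Then:
  1+ → new start ε-reaches only the body's start; the new accept needs a symbol first: |closure| = 1 + 1 = 2
  1|1+ → new start ε-reaches every alternative's start; none of them accept ε, so the new accept is not reached: |closure| = 1 + 1 + 2 = 4
  (1|1+)* → |closure| = 1 (new start) + 4 (body) + 1 (new accept) = 6
  (1|1+)*·1 → the left operand accepts ε, so the closure extends into the next operand (via the concat ε-link); |closure| = 6 + 1 = 7
  ((1|1+)*·1)* → new start has ε-edges to the inner start and to the new accept, so |closure| = 2 + 7 = 9
  1·0 → same as the first factor's closure: |closure| = 1
  (1·0)+ → new start ε-reaches only the body's start; the new accept needs a symbol first: |closure| = 1 + 1 = 2
  (1·0)+·0 → |closure| equals the left operand's closure size = 2 (its accept is not ε-reachable, so the closure stops there)
  ((1·0)+·0)+ → |closure| = 1 + 2 = 3 (the body doesn't accept ε, so the new accept is not reached)
  ((1·0)+·0)+·0 → |closure| equals the left operand's closure size = 3 (its accept is not ε-reachable, so the closure stops there)
  (((1·0)+·0)+·0)* → new start has ε-edges to the inner start and to the new accept, so |closure| = 2 + 3 = 5
  ((1|1+)*·1)*|0|1|(((1·0)+·0)+·0)* → new start ε-reaches every alternative's start; at least one alternative accepts ε, so the union's new accept is reached too: |closure| = 1 + 9 + 1 + 1 + 5 + 1 = 18

18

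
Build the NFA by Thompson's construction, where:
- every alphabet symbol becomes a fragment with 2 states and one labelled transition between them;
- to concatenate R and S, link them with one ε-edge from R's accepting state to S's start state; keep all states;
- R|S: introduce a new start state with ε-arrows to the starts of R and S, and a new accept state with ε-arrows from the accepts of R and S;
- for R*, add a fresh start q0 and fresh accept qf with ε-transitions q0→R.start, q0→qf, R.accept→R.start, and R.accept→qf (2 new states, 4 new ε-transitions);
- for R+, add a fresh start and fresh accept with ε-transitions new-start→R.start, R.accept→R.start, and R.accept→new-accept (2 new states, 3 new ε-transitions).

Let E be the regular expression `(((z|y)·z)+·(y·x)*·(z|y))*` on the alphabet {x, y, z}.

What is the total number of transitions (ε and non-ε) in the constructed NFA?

30

By structural recursion:
Each of the 7 symbol leaves contributes 1 transition (1 symbol, 0 ε).
  z|y = 6 transitions (2 symbol, 4 ε)
  (z|y)·z = 8 transitions (3 symbol, 5 ε)
  ((z|y)·z)+ = 11 transitions (3 symbol, 8 ε)
  y·x = 3 transitions (2 symbol, 1 ε)
  (y·x)* = 7 transitions (2 symbol, 5 ε)
  z|y = 6 transitions (2 symbol, 4 ε)
  ((z|y)·z)+·(y·x)*·(z|y) = 26 transitions (7 symbol, 19 ε)
  (((z|y)·z)+·(y·x)*·(z|y))* = 30 transitions (7 symbol, 23 ε)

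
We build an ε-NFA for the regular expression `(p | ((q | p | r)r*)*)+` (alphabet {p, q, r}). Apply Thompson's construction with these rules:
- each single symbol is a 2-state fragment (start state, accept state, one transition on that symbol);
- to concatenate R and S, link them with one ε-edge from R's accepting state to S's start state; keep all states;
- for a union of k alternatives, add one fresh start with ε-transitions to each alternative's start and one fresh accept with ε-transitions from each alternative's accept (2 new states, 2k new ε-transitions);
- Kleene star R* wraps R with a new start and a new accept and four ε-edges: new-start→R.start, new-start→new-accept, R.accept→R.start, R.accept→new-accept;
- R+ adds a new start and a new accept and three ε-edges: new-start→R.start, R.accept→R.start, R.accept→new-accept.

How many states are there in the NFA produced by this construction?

20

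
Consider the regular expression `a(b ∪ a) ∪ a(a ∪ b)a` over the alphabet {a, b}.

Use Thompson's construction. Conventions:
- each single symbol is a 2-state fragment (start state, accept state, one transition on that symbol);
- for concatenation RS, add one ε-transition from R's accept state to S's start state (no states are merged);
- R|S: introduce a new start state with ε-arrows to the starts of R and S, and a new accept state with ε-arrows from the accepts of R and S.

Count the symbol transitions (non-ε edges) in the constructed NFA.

7

Per subexpression:
Each of the 7 symbol leaves contributes exactly 1 symbol transition.
  b ∪ a : 2 symbol transitions
  a(b ∪ a) : 3 symbol transitions
  a ∪ b : 2 symbol transitions
  a(a ∪ b)a : 4 symbol transitions
  a(b ∪ a) ∪ a(a ∪ b)a : 7 symbol transitions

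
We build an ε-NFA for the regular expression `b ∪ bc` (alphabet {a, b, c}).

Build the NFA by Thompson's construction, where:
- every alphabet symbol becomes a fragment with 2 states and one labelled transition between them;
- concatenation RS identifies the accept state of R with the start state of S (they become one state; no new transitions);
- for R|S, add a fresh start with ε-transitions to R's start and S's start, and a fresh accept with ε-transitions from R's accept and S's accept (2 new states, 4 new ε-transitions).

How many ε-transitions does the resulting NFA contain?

Per subexpression:
Each of the 3 symbol leaves contributes 0 ε-transitions.
  bc — 0 ε-transitions
  b ∪ bc — 4 ε-transitions

4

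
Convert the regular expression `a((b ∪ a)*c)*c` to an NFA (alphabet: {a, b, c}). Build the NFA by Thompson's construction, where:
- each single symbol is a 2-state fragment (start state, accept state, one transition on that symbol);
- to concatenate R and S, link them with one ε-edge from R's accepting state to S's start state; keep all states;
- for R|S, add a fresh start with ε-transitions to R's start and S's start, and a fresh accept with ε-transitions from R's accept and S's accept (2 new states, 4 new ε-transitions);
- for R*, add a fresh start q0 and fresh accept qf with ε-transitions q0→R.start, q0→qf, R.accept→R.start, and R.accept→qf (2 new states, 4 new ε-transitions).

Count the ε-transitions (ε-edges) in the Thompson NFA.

Building bottom-up:
Each of the 5 symbol leaves contributes 0 ε-transitions.
  b ∪ a : 4 ε-transitions
  (b ∪ a)* : 8 ε-transitions
  (b ∪ a)*c : 9 ε-transitions
  ((b ∪ a)*c)* : 13 ε-transitions
  a((b ∪ a)*c)*c : 15 ε-transitions

15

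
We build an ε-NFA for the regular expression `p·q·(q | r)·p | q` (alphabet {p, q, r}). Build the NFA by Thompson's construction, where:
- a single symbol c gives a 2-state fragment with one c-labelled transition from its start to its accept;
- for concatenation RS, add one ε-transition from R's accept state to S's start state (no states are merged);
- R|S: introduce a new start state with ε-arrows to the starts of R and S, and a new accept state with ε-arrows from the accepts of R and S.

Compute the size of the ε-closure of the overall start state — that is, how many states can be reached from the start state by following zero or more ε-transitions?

Work bottom-up. For each fragment F, track |ε-closure(F.start)| and whether F's accept lies in that closure (i.e. whether F accepts ε). A single-symbol fragment has closure size 1 and does not accept ε.
  q | r → |closure| = 1 + 1 + 1 = 3 (the new accept is not ε-reachable since no branch accepts ε)
  p·q·(q | r)·p → |closure| equals the left operand's closure size = 1 (its accept is not ε-reachable, so the closure stops there)
  p·q·(q | r)·p | q → |closure| = 1 + 1 + 1 = 3 (the new accept is not ε-reachable since no branch accepts ε)

3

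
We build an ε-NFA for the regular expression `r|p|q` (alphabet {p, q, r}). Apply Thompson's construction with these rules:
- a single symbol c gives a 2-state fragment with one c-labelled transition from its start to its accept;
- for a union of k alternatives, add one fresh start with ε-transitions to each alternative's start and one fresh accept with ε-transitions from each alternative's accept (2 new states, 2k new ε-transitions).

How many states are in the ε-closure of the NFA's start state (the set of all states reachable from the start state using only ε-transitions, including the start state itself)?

4

Compute the ε-closure size of each fragment's start state recursively; a symbol fragment's start has no outgoing ε-edge, so its closure is just itself (size 1).
  r|p|q → |ε-closure| = 1 + 1 + 1 + 1 = 4 (the new accept is not ε-reachable since no branch accepts ε)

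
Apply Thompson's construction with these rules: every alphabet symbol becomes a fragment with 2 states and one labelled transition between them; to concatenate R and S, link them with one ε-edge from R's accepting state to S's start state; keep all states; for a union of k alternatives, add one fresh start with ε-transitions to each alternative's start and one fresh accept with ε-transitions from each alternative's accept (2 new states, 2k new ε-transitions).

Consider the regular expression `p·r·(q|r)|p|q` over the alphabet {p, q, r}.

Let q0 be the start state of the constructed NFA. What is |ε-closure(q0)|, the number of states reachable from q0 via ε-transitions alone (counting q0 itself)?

4

Let C(F) = |ε-closure(F.start)| within fragment F, and note whether F accepts ε. Symbol fragments have C = 1 and do not accept ε. Then:
  q|r : new start ε-reaches every alternative's start; none of them accept ε, so the new accept is not reached: |closure| = 1 + 1 + 1 = 3
  p·r·(q|r) : same as the first factor's closure: |closure| = 1
  p·r·(q|r)|p|q : |closure| = 1 + 1 + 1 + 1 = 4 (the new accept is not ε-reachable since no branch accepts ε)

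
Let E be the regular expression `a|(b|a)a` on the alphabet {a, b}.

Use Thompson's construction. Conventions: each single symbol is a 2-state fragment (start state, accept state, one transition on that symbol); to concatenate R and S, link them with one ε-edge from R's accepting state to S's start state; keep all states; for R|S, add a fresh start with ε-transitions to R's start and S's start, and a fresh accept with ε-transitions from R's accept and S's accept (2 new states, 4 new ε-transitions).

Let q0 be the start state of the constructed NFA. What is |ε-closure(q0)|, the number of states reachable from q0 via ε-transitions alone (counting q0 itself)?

5

Work bottom-up. For each fragment F, track |ε-closure(F.start)| and whether F's accept lies in that closure (i.e. whether F accepts ε). A single-symbol fragment has closure size 1 and does not accept ε.
  b|a : new start ε-reaches every alternative's start; none of them accept ε, so the new accept is not reached: |ε-closure| = 1 + 1 + 1 = 3
  (b|a)a : |ε-closure| equals the left operand's closure size = 3 (its accept is not ε-reachable, so the closure stops there)
  a|(b|a)a : |ε-closure| = 1 + 1 + 3 = 5 (the new accept is not ε-reachable since no branch accepts ε)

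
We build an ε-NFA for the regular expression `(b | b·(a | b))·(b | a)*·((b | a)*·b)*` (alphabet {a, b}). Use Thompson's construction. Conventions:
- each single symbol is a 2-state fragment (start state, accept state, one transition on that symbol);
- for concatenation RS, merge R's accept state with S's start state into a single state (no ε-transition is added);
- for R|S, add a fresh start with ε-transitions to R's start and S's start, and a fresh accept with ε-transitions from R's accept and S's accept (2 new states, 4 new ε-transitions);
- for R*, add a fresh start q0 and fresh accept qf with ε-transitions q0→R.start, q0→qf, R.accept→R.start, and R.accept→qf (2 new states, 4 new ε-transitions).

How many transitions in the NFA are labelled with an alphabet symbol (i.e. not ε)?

9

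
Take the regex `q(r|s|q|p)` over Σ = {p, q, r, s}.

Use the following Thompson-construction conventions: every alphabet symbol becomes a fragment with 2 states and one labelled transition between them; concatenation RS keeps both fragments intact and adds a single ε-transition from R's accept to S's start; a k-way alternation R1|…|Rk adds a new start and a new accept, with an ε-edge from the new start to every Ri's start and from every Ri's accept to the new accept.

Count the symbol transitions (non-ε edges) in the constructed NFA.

5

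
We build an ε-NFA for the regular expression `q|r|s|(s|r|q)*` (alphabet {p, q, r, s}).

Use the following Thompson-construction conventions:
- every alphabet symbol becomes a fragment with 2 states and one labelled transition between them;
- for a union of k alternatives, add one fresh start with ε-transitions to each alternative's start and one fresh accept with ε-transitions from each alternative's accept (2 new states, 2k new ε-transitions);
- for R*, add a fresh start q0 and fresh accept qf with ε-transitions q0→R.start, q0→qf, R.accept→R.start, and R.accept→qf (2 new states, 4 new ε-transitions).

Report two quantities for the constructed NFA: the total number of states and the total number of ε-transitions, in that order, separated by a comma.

18, 18

Per subexpression:
Each of the 6 symbol leaves contributes 2 states and 0 ε-transitions.
  s|r|q : 8 states, 6 ε-transitions
  (s|r|q)* : 10 states, 10 ε-transitions
  q|r|s|(s|r|q)* : 18 states, 18 ε-transitions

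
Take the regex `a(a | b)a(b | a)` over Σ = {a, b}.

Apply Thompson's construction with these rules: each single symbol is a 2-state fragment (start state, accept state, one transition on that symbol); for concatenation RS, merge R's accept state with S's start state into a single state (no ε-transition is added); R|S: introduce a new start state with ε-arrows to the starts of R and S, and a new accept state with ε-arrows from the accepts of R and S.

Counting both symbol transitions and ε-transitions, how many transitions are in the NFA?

Recursing over subexpressions:
Each of the 6 symbol leaves contributes 1 transition (1 symbol, 0 ε).
  a | b — 6 transitions (2 symbol, 4 ε)
  b | a — 6 transitions (2 symbol, 4 ε)
  a(a | b)a(b | a) — 14 transitions (6 symbol, 8 ε)

14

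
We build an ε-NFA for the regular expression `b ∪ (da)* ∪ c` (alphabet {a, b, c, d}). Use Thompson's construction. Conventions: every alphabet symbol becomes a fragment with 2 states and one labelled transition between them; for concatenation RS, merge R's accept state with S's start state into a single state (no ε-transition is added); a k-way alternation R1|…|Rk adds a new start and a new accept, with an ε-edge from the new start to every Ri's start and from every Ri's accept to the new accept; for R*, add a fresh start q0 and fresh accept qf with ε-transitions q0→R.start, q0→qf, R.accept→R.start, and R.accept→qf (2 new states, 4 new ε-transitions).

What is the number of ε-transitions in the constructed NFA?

Building bottom-up:
Each of the 4 symbol leaves contributes 0 ε-transitions.
  da → 0 ε-transitions
  (da)* → 4 ε-transitions
  b ∪ (da)* ∪ c → 10 ε-transitions

10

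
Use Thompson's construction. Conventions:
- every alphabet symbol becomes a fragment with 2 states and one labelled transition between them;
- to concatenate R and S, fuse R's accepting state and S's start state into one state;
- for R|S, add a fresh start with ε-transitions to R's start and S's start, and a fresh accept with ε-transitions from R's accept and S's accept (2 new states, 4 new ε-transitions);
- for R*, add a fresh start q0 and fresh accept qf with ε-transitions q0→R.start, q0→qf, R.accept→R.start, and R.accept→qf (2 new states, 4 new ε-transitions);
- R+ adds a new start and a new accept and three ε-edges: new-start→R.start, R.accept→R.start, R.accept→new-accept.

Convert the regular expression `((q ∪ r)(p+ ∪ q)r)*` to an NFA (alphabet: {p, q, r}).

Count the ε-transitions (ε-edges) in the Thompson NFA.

Building bottom-up:
Each of the 5 symbol leaves contributes 0 ε-transitions.
  q ∪ r : 4 ε-transitions
  p+ : 3 ε-transitions
  p+ ∪ q : 7 ε-transitions
  (q ∪ r)(p+ ∪ q)r : 11 ε-transitions
  ((q ∪ r)(p+ ∪ q)r)* : 15 ε-transitions

15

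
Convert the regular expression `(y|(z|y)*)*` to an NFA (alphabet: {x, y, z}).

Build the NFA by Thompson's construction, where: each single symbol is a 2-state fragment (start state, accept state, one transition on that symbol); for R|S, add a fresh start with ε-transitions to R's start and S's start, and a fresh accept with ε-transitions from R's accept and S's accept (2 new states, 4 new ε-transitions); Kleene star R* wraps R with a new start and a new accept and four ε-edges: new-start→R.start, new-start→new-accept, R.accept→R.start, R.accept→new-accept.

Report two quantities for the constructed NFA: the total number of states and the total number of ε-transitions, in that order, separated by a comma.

Per subexpression:
Each of the 3 symbol leaves contributes 2 states and 0 ε-transitions.
  z|y : 6 states, 4 ε-transitions
  (z|y)* : 8 states, 8 ε-transitions
  y|(z|y)* : 12 states, 12 ε-transitions
  (y|(z|y)*)* : 14 states, 16 ε-transitions

14, 16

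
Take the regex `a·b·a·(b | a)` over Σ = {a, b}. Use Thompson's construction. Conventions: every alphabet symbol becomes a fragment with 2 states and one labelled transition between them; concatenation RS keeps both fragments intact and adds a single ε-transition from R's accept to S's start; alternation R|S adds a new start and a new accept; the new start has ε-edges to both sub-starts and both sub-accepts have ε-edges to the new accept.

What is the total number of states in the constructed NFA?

12

Building bottom-up:
Each of the 5 symbol leaves contributes a 2-state fragment.
  b | a : 6 states
  a·b·a·(b | a) : 12 states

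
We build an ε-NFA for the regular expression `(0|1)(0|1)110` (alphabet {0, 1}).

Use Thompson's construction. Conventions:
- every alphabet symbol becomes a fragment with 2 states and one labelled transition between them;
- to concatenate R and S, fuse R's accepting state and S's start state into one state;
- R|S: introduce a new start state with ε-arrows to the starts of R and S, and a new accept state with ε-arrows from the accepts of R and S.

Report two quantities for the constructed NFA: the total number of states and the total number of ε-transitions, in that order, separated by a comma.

14, 8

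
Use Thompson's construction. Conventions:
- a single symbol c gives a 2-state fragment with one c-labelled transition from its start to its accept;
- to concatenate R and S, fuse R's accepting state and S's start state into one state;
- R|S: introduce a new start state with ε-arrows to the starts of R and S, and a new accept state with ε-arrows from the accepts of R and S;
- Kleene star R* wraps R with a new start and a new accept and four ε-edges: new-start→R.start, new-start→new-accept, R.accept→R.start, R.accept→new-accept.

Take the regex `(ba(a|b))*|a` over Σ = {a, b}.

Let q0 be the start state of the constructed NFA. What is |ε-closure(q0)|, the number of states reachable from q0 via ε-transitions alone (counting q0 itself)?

Let C(F) = |ε-closure(F.start)| within fragment F, and note whether F accepts ε. Symbol fragments have C = 1 and do not accept ε. Then:
  a|b → C = 1 + 1 + 1 = 3 (the new accept is not ε-reachable since no branch accepts ε)
  ba(a|b) → C equals the left operand's closure size = 1 (its accept is not ε-reachable, so the closure stops there)
  (ba(a|b))* → new start has ε-edges to the inner start and to the new accept, so C = 2 + 1 = 3
  (ba(a|b))*|a → C = 1 (new start) + (3 + 1) + 1 (new accept, since some branch ε-reaches its own accept) = 6

6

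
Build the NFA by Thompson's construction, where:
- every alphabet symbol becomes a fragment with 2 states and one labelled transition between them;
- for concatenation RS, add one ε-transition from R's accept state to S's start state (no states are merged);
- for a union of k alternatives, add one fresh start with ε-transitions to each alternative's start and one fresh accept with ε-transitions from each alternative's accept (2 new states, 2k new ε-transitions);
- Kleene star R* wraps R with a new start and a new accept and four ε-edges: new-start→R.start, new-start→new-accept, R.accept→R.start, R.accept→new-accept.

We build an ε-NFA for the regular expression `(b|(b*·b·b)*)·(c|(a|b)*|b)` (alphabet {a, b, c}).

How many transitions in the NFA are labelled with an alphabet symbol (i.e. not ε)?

8

Building bottom-up:
Each of the 8 symbol leaves contributes exactly 1 symbol transition.
  b* — 1 symbol transition
  b*·b·b — 3 symbol transitions
  (b*·b·b)* — 3 symbol transitions
  b|(b*·b·b)* — 4 symbol transitions
  a|b — 2 symbol transitions
  (a|b)* — 2 symbol transitions
  c|(a|b)*|b — 4 symbol transitions
  (b|(b*·b·b)*)·(c|(a|b)*|b) — 8 symbol transitions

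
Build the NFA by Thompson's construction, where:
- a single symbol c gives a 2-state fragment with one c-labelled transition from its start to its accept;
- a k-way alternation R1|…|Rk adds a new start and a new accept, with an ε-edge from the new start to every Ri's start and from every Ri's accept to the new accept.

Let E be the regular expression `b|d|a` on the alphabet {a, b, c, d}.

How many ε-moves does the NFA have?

6

Per subexpression:
Each of the 3 symbol leaves contributes 0 ε-transitions.
  b|d|a = 6 ε-transitions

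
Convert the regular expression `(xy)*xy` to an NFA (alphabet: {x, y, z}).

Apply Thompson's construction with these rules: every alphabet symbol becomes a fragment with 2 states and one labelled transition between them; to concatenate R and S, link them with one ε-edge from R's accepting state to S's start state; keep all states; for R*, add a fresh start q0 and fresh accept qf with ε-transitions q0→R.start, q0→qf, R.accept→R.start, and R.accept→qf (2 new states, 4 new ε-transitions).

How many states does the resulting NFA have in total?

10

Building bottom-up:
Each of the 4 symbol leaves contributes a 2-state fragment.
  xy = 4 states
  (xy)* = 6 states
  (xy)*xy = 10 states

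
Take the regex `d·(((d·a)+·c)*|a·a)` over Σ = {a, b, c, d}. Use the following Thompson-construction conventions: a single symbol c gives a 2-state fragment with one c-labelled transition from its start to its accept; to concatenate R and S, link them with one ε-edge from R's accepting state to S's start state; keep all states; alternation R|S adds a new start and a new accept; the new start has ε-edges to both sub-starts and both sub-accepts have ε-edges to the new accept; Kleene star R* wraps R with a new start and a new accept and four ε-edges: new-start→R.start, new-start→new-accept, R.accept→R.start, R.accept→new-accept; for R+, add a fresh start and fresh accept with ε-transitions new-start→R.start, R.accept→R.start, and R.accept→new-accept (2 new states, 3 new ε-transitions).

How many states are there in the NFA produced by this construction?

Recursing over subexpressions:
Each of the 6 symbol leaves contributes a 2-state fragment.
  d·a → 4 states
  (d·a)+ → 6 states
  (d·a)+·c → 8 states
  ((d·a)+·c)* → 10 states
  a·a → 4 states
  ((d·a)+·c)*|a·a → 16 states
  d·(((d·a)+·c)*|a·a) → 18 states

18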